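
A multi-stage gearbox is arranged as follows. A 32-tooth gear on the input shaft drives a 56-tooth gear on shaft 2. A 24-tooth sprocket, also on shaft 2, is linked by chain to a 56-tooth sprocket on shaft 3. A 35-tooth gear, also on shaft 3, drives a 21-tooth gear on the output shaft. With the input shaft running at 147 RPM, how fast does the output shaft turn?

gear mesh 56/32 = 1.75 → 147/1.75 = 84 RPM
chain 56/24 = 2.3333 → 84/2.3333 = 36 RPM
gear mesh 21/35 = 0.6 → 36/0.6 = 60 RPM

60 RPM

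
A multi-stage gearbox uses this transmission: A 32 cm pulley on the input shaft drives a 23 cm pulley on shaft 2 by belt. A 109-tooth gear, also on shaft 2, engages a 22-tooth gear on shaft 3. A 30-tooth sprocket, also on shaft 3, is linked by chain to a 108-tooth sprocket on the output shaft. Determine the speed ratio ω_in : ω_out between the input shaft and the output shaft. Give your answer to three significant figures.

Each stage contributes driven/driver: belt 23/32 = 0.71875, gear mesh 22/109 = 0.20183, chain 108/30 = 3.6.
Overall: 0.71875 × 0.20183 × 3.6 = 0.52225.

0.522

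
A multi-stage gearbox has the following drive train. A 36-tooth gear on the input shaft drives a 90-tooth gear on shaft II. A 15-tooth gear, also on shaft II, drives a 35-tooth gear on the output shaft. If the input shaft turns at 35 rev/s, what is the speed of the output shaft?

6 rev/s

the input shaft → shaft II (gear mesh, 90/36): 35 ÷ 2.5 = 14 rev/s
shaft II → the output shaft (gear mesh, 35/15): 14 ÷ 2.3333 = 6 rev/s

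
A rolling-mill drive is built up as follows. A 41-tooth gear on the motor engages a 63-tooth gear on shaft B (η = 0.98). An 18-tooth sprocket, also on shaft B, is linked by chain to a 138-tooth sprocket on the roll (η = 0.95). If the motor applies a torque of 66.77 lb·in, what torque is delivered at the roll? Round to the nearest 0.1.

732.3 lb·in

gear mesh 63/41 = 1.5366 → τ = 66.77·1.5366·0.98 = 100.55 lb·in
chain 138/18 = 7.6667 → τ = 100.55·7.6667·0.95 = 732.31 lb·in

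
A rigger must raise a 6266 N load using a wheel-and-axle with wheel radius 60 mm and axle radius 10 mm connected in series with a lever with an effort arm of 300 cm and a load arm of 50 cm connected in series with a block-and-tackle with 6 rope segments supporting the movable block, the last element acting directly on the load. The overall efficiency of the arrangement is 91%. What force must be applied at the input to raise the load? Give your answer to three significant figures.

Wheel-and-axle MA = R/r = 60/10 = 6.
Lever MA = effort arm / load arm = 300/50 = 6.
Block-and-tackle MA = number of supporting rope parts = 6.
Combined ideal MA = 6 × 6 × 6 = 216.
Actual MA = 216 × 0.91 = 196.56.
Effort = load / actual MA = 6266 / 196.56 = 31.878 N.

31.9 N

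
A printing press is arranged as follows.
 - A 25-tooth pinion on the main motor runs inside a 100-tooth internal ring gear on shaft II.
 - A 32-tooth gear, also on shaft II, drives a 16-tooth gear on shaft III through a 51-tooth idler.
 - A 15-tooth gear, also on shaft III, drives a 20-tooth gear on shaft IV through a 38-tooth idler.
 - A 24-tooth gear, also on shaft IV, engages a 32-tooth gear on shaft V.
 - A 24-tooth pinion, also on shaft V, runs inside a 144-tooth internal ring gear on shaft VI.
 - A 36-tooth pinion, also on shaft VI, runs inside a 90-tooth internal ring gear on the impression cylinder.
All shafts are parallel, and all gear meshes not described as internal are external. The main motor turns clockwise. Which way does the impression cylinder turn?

counterclockwise

the main motor → shaft II: internal mesh, same direction → CW.
shaft II → shaft III: driver → idler → driven is 2 external meshes, 2 reversals → CW.
shaft III → shaft IV: driver → idler → driven is 2 external meshes, 2 reversals → CW.
shaft IV → shaft V: external mesh, 1 reversal → CCW.
shaft V → shaft VI: internal mesh, same direction → CCW.
shaft VI → the impression cylinder: internal mesh, same direction → CCW.
5 reversals in total — an odd number — so the impression cylinder turns opposite to the main motor.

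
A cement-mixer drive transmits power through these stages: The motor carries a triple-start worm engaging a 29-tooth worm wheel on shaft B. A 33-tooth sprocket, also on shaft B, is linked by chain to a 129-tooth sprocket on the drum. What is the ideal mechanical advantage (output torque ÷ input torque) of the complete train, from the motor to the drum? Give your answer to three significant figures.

Each stage contributes driven/driver: worm 29/3 = 9.6667, chain 129/33 = 3.9091.
Overall: 9.6667 × 3.9091 = 37.788.

37.8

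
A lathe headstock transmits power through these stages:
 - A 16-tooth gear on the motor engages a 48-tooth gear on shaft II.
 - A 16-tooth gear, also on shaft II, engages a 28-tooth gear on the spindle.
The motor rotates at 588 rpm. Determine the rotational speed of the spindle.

112 rpm

Gear mesh: ratio = 48/16 = 3, so shaft II turns at 588 / 3 = 196 rpm.
Gear mesh: ratio = 28/16 = 1.75, so the spindle turns at 196 / 1.75 = 112 rpm.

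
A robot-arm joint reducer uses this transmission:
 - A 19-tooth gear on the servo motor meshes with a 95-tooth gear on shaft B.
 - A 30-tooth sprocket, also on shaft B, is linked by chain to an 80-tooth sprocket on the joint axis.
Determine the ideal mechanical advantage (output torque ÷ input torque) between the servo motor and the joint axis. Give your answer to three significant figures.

Each stage contributes driven/driver: gear mesh 95/19 = 5, chain 80/30 = 2.6667.
Overall: 5 × 2.6667 = 13.333.

13.3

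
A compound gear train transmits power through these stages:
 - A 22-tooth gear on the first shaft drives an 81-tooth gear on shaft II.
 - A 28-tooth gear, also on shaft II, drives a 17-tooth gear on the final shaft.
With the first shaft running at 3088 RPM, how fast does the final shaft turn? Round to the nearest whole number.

1381 RPM

gear mesh 81/22 = 3.6818 → 3088/3.6818 = 838.72 RPM
gear mesh 17/28 = 0.60714 → 838.72/0.60714 = 1381.4 RPM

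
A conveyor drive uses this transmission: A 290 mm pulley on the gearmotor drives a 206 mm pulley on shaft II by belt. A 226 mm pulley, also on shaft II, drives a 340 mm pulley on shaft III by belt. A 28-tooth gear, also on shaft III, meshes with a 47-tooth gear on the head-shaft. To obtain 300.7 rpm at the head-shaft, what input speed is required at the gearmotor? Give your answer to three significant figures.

Overall ratio R = 0.71034 × 1.5044 × 1.6786 = 1.7938.
Required input speed = output speed × R = 300.7 × 1.7938 = 539.4 rpm.

539 rpm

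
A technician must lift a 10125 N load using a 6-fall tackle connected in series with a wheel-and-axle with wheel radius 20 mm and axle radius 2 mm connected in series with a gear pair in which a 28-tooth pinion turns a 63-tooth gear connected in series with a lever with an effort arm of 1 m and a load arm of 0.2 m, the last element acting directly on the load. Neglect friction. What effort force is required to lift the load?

Block-and-tackle MA = number of supporting rope parts = 6.
Wheel-and-axle MA = R/r = 20/2 = 10.
Gear pair MA = 63/28 = 2.25.
Lever MA = effort arm / load arm = 1/0.2 = 5.
Combined ideal MA = 6 × 10 × 2.25 × 5 = 675.
Effort = load / MA = 10125 / 675 = 15 N.

15 N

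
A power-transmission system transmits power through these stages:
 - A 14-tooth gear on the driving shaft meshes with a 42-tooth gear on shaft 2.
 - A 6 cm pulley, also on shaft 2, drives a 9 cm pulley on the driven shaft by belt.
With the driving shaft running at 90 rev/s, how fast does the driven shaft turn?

Gear mesh: ratio = 42/14 = 3, so shaft 2 turns at 90 / 3 = 30 rev/s.
Belt: ratio = 9/6 = 1.5, so the driven shaft turns at 30 / 1.5 = 20 rev/s.

20 rev/s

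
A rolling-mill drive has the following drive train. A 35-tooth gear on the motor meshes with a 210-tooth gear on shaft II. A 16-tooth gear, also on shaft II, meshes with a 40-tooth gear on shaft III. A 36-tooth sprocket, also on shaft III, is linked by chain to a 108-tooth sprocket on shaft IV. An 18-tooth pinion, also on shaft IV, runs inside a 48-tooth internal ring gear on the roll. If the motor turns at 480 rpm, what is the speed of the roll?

4 rpm

gear mesh 210/35 = 6 → 480/6 = 80 rpm
gear mesh 40/16 = 2.5 → 80/2.5 = 32 rpm
chain 108/36 = 3 → 32/3 = 10.667 rpm
internal gear 48/18 = 2.6667 → 10.667/2.6667 = 4 rpm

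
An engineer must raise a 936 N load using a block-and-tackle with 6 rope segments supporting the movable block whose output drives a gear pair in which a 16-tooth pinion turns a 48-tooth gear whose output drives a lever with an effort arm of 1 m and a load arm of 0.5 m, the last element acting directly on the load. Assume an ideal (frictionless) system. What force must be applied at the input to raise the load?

Block-and-tackle MA = number of supporting rope parts = 6.
Gear pair MA = 48/16 = 3.
Lever MA = effort arm / load arm = 1/0.5 = 2.
Combined ideal MA = 6 × 3 × 2 = 36.
Effort = load / MA = 936 / 36 = 26 N.

26 N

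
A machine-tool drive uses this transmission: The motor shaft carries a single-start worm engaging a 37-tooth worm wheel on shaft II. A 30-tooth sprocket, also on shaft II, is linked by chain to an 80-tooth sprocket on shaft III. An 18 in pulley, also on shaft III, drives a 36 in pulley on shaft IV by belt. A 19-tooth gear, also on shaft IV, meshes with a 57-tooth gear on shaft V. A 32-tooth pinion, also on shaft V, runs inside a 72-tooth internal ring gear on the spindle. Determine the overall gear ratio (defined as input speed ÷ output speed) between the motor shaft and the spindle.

Each stage contributes driven/driver: worm 37/1 = 37, chain 80/30 = 2.6667, belt 36/18 = 2, gear mesh 57/19 = 3, internal gear 72/32 = 2.25.
Overall: 37 × 2.6667 × 2 × 3 × 2.25 = 1332.

1332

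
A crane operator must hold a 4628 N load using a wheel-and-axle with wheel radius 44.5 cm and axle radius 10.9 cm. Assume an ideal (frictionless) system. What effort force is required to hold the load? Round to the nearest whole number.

Wheel-and-axle MA = R/r = 44.5/10.9 = 4.0826.
Effort = load / MA = 4628 / 4.0826 = 1133.6 N.

1134 N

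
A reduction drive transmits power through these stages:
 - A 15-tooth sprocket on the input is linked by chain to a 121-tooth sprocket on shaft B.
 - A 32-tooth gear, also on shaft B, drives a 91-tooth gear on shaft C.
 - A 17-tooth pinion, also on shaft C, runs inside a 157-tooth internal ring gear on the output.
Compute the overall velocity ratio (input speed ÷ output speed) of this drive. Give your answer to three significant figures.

Each stage contributes driven/driver: chain 121/15 = 8.0667, gear mesh 91/32 = 2.8438, internal gear 157/17 = 9.2353.
Overall: 8.0667 × 2.8438 × 9.2353 = 211.85.

212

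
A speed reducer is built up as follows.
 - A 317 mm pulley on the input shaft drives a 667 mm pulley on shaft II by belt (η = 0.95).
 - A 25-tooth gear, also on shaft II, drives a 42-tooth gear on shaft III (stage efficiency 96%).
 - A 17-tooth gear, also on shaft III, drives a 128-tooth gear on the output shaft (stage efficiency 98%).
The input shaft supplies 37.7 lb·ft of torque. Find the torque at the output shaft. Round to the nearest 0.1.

896.8 lb·ft

belt 667/317 = 2.1041 → τ = 37.7·2.1041·0.95 = 75.358 lb·ft
gear mesh 42/25 = 1.68 → τ = 75.358·1.68·0.96 = 121.54 lb·ft
gear mesh 128/17 = 7.5294 → τ = 121.54·7.5294·0.98 = 896.81 lb·ft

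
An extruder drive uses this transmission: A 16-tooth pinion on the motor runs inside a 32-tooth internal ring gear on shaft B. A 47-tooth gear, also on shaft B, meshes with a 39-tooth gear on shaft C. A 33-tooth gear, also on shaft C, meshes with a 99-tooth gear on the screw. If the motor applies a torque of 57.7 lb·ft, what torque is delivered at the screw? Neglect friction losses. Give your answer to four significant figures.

After the internal gear (32/16): 57.7 × 2 = 115.4 lb·ft
After the gear mesh (39/47): 115.4 × 0.82979 = 95.757 lb·ft
After the gear mesh (99/33): 95.757 × 3 = 287.27 lb·ft

287.3 lb·ft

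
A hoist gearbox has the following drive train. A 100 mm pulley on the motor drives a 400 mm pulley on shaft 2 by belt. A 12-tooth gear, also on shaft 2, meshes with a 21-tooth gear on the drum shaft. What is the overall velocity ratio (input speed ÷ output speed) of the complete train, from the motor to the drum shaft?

Each stage contributes driven/driver: belt 400/100 = 4, gear mesh 21/12 = 1.75.
Overall: 4 × 1.75 = 7.

7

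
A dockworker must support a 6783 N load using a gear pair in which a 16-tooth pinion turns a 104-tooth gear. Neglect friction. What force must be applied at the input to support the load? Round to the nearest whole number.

1044 N

Gear pair MA = 104/16 = 6.5.
Effort = load / MA = 6783 / 6.5 = 1043.5 N.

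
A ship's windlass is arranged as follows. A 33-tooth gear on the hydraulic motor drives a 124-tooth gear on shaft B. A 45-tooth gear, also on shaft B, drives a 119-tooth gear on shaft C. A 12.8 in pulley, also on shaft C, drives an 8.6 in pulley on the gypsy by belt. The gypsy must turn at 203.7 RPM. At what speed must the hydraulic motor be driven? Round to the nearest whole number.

1360 RPM

Overall ratio R = 3.7576 × 2.6444 × 0.67187 = 6.6762.
Required input speed = output speed × R = 203.7 × 6.6762 = 1359.9 RPM.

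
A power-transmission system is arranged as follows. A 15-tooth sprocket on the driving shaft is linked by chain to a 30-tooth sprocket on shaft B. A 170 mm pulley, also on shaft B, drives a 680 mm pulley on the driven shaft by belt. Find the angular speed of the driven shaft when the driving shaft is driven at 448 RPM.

chain 30/15 = 2 → 448/2 = 224 RPM
belt 680/170 = 4 → 224/4 = 56 RPM

56 RPM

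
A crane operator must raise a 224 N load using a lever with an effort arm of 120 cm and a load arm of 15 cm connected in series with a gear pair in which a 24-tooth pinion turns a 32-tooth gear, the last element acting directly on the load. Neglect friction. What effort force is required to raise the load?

21 N

Lever MA = effort arm / load arm = 120/15 = 8.
Gear pair MA = 32/24 = 1.3333.
Combined ideal MA = 8 × 1.3333 = 10.667.
Effort = load / MA = 224 / 10.667 = 21 N.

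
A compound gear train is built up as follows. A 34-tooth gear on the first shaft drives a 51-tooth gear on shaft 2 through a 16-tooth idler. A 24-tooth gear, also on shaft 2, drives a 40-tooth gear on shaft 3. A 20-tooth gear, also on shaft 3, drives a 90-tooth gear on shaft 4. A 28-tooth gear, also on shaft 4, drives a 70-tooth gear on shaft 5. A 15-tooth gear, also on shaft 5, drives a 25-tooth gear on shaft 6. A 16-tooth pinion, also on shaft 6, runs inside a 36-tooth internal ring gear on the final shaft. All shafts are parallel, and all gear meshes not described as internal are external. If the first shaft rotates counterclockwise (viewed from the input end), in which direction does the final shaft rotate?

counterclockwise

the first shaft → shaft 2: driver → idler → driven is 2 external meshes, 2 reversals → CCW.
shaft 2 → shaft 3: external mesh, 1 reversal → CW.
shaft 3 → shaft 4: external mesh, 1 reversal → CCW.
shaft 4 → shaft 5: external mesh, 1 reversal → CW.
shaft 5 → shaft 6: external mesh, 1 reversal → CCW.
shaft 6 → the final shaft: internal mesh, same direction → CCW.
6 reversals in total — an even number — so the final shaft turns the same way as the first shaft.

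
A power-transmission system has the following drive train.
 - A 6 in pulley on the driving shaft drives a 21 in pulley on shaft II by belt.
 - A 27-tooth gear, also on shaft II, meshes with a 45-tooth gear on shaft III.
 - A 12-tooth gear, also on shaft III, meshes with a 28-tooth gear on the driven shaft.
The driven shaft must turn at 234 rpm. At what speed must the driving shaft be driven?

Overall ratio R = 3.5 × 1.6667 × 2.3333 = 13.611.
Required input speed = output speed × R = 234 × 13.611 = 3185 rpm.

3185 rpm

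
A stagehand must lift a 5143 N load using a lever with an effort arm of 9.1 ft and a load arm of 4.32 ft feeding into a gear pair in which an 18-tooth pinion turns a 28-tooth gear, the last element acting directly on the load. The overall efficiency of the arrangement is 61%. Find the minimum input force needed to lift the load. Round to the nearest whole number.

Lever MA = effort arm / load arm = 9.1/4.32 = 2.1065.
Gear pair MA = 28/18 = 1.5556.
Combined ideal MA = 2.1065 × 1.5556 = 3.2767.
Actual MA = 3.2767 × 0.61 = 1.9988.
Effort = load / actual MA = 5143 / 1.9988 = 2573 N.

2573 N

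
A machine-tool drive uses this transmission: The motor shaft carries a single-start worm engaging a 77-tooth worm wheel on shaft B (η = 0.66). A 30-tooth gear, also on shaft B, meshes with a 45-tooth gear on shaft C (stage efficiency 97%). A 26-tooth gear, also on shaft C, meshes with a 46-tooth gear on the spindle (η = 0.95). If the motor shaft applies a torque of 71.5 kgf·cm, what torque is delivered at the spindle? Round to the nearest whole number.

8886 kgf·cm

worm 77/1 = 77 → τ = 71.5·77·0.66 = 3633.6 kgf·cm
gear mesh 45/30 = 1.5 → τ = 3633.6·1.5·0.97 = 5286.9 kgf·cm
gear mesh 46/26 = 1.7692 → τ = 5286.9·1.7692·0.95 = 8886.1 kgf·cm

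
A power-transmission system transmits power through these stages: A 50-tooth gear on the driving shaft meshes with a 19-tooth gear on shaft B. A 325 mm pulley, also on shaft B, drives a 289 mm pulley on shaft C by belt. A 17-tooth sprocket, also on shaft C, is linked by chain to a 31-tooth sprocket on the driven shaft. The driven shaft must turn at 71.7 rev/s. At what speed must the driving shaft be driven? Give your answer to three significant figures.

44.2 rev/s

Overall ratio R = 0.38 × 0.88923 × 1.8235 = 0.61618.
Required input speed = output speed × R = 71.7 × 0.61618 = 44.18 rev/s.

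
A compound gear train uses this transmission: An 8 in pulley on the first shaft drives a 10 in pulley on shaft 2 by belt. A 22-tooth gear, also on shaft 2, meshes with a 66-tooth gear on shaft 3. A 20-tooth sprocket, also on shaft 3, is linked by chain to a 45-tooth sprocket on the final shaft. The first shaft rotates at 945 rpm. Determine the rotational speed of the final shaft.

belt 10/8 = 1.25 → 945/1.25 = 756 rpm
gear mesh 66/22 = 3 → 756/3 = 252 rpm
chain 45/20 = 2.25 → 252/2.25 = 112 rpm

112 rpm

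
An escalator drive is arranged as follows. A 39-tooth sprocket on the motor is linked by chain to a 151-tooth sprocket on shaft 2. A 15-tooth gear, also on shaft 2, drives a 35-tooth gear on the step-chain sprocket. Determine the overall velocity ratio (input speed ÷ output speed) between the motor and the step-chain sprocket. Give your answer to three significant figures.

9.03

Each stage contributes driven/driver: chain 151/39 = 3.8718, gear mesh 35/15 = 2.3333.
Overall: 3.8718 × 2.3333 = 9.0342.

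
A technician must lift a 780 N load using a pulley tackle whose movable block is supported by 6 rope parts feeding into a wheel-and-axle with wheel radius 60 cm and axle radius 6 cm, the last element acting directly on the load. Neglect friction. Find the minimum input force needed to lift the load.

Block-and-tackle MA = number of supporting rope parts = 6.
Wheel-and-axle MA = R/r = 60/6 = 10.
Combined ideal MA = 6 × 10 = 60.
Effort = load / MA = 780 / 60 = 13 N.

13 N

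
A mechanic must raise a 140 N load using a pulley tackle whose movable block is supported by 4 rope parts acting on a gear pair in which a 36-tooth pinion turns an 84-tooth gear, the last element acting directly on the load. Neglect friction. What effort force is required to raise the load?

Block-and-tackle MA = number of supporting rope parts = 4.
Gear pair MA = 84/36 = 2.3333.
Combined ideal MA = 4 × 2.3333 = 9.3333.
Effort = load / MA = 140 / 9.3333 = 15 N.

15 N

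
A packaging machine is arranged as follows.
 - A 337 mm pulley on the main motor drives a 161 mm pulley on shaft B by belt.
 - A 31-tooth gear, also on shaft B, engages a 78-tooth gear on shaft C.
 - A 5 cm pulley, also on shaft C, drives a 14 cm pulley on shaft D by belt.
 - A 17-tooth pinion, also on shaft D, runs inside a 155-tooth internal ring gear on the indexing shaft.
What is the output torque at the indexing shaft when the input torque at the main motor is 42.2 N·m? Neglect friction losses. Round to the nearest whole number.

1295 N·m

belt 161/337 = 0.47774 → τ = 42.2·0.47774 = 20.161 N·m
gear mesh 78/31 = 2.5161 → τ = 20.161·2.5161 = 50.727 N·m
belt 14/5 = 2.8 → τ = 50.727·2.8 = 142.04 N·m
internal gear 155/17 = 9.1176 → τ = 142.04·9.1176 = 1295 N·m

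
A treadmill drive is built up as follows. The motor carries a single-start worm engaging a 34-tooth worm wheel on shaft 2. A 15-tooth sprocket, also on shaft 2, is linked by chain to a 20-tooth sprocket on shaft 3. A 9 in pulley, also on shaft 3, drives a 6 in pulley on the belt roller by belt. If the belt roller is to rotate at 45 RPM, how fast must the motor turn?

Overall ratio R = 34 × 1.3333 × 0.66667 = 30.222.
Required input speed = output speed × R = 45 × 30.222 = 1360 RPM.

1360 RPM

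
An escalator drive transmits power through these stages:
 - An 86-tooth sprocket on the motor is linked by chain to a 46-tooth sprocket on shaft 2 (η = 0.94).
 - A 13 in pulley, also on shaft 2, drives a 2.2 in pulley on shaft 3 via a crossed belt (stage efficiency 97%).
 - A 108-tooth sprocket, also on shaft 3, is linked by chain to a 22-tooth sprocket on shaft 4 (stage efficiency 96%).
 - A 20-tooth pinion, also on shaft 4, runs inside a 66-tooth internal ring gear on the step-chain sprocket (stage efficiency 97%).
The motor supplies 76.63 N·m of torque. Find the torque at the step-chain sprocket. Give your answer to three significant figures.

Chain: ratio = 46/86 = 0.53488; torque at shaft 2 = 76.63 × 0.53488 × 0.94 = 38.529 N·m.
Belt: ratio = 2.2/13 = 0.16923; torque at shaft 3 = 38.529 × 0.16923 × 0.97 = 6.3247 N·m.
Chain: ratio = 22/108 = 0.2037; torque at shaft 4 = 6.3247 × 0.2037 × 0.96 = 1.2368 N·m.
Internal gear: ratio = 66/20 = 3.3; torque at the step-chain sprocket = 1.2368 × 3.3 × 0.97 = 3.9591 N·m.

3.96 N·m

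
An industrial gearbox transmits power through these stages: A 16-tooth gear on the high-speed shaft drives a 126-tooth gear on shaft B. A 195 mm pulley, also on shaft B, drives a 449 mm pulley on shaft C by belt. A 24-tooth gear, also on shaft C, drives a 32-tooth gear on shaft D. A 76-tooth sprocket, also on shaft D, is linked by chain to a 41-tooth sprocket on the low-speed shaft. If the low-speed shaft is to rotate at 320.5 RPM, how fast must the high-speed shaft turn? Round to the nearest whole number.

4180 RPM

Overall ratio R = 7.875 × 2.3026 × 1.3333 × 0.53947 = 13.043.
Required input speed = output speed × R = 320.5 × 13.043 = 4180.2 RPM.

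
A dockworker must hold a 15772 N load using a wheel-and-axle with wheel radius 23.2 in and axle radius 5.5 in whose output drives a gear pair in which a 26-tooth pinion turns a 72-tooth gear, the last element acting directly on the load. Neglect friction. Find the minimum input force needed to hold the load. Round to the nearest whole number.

1350 N

Wheel-and-axle MA = R/r = 23.2/5.5 = 4.2182.
Gear pair MA = 72/26 = 2.7692.
Combined ideal MA = 4.2182 × 2.7692 = 11.681.
Effort = load / MA = 15772 / 11.681 = 1350.2 N.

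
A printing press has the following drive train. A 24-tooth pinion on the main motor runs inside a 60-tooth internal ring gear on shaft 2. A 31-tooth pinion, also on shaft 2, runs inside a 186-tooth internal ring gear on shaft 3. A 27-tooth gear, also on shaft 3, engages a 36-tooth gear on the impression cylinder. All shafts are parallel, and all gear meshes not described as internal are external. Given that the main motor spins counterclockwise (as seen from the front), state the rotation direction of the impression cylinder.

clockwise

the main motor → shaft 2: internal mesh, same direction → CCW.
shaft 2 → shaft 3: internal mesh, same direction → CCW.
shaft 3 → the impression cylinder: external mesh, 1 reversal → CW.
1 reversal in total — an odd number — so the impression cylinder turns opposite to the main motor.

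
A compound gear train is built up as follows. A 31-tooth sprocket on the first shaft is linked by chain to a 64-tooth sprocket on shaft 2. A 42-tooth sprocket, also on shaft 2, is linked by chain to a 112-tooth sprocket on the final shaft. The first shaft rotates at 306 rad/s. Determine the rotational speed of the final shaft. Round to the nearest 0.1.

55.6 rad/s

chain 64/31 = 2.0645 → 306/2.0645 = 148.22 rad/s
chain 112/42 = 2.6667 → 148.22/2.6667 = 55.582 rad/s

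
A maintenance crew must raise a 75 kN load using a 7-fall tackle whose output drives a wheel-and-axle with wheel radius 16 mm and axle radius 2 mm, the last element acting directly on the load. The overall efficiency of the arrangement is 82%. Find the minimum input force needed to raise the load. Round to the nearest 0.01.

1.63 kN

Block-and-tackle MA = number of supporting rope parts = 7.
Wheel-and-axle MA = R/r = 16/2 = 8.
Combined ideal MA = 7 × 8 = 56.
Actual MA = 56 × 0.82 = 45.92.
Effort = load / actual MA = 75 / 45.92 = 1.6333 kN.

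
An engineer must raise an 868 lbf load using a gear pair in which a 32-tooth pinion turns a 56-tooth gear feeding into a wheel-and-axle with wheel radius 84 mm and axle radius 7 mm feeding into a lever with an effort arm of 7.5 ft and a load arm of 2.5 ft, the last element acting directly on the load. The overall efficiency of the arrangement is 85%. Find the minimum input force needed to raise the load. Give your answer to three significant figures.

16.2 lbf

Gear pair MA = 56/32 = 1.75.
Wheel-and-axle MA = R/r = 84/7 = 12.
Lever MA = effort arm / load arm = 7.5/2.5 = 3.
Combined ideal MA = 1.75 × 12 × 3 = 63.
Actual MA = 63 × 0.85 = 53.55.
Effort = load / actual MA = 868 / 53.55 = 16.209 lbf.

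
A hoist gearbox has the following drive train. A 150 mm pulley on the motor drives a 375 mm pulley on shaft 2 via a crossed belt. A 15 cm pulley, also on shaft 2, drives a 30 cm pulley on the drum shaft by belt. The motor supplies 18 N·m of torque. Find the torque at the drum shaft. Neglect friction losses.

Belt: ratio = 375/150 = 2.5; torque at shaft 2 = 18 × 2.5 = 45 N·m.
Belt: ratio = 30/15 = 2; torque at the drum shaft = 45 × 2 = 90 N·m.

90 N·m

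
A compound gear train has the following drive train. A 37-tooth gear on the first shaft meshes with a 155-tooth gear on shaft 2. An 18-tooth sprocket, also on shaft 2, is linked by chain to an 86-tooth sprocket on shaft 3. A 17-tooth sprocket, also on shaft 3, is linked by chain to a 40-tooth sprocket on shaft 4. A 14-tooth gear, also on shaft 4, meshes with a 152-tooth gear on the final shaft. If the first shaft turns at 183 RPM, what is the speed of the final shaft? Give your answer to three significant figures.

gear mesh 155/37 = 4.1892 → 183/4.1892 = 43.684 RPM
chain 86/18 = 4.7778 → 43.684/4.7778 = 9.1431 RPM
chain 40/17 = 2.3529 → 9.1431/2.3529 = 3.8858 RPM
gear mesh 152/14 = 10.857 → 3.8858/10.857 = 0.35791 RPM

0.358 RPM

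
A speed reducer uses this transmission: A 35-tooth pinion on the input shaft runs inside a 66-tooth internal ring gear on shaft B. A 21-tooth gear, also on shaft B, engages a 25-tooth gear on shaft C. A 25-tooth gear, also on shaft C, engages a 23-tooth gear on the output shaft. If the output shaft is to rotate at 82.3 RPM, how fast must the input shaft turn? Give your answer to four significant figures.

Overall ratio R = 1.8857 × 1.1905 × 0.92 = 2.0653.
Required input speed = output speed × R = 82.3 × 2.0653 = 169.97 RPM.

170.0 RPM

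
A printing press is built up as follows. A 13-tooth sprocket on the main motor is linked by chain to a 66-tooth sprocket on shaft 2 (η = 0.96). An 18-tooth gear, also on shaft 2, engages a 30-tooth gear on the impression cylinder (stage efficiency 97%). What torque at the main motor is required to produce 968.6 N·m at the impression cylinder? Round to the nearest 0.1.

122.9 N·m

Overall ratio R = 5.0769 × 1.6667 = 8.4615; overall efficiency η = 0.96 × 0.97 = 0.9312.
Input torque = output torque / (R × η) = 968.6 / (8.4615 × 0.9312) = 122.93 N·m.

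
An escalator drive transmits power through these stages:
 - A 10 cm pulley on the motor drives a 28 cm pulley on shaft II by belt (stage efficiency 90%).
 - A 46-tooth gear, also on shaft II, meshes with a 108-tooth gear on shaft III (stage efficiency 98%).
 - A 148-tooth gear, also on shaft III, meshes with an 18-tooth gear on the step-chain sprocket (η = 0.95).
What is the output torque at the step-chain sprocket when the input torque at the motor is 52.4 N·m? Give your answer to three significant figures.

belt 28/10 = 2.8 → τ = 52.4·2.8·0.90 = 132.05 N·m
gear mesh 108/46 = 2.3478 → τ = 132.05·2.3478·0.98 = 303.83 N·m
gear mesh 18/148 = 0.12162 → τ = 303.83·0.12162·0.95 = 35.104 N·m

35.1 N·m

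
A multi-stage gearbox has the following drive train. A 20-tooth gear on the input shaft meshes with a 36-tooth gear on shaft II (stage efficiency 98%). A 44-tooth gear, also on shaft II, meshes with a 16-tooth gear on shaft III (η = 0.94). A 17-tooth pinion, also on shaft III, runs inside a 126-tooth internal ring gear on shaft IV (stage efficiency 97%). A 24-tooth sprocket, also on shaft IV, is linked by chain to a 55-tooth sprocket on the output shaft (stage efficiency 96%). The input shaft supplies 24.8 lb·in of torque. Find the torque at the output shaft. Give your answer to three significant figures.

gear mesh 36/20 = 1.8 → τ = 24.8·1.8·0.98 = 43.747 lb·in
gear mesh 16/44 = 0.36364 → τ = 43.747·0.36364·0.94 = 14.954 lb·in
internal gear 126/17 = 7.4118 → τ = 14.954·7.4118·0.97 = 107.51 lb·in
chain 55/24 = 2.2917 → τ = 107.51·2.2917·0.96 = 236.52 lb·in

237 lb·in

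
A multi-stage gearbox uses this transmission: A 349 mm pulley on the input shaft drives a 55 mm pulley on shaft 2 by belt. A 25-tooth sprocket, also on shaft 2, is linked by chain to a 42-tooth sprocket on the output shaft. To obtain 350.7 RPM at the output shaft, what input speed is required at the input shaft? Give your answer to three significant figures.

92.9 RPM

Overall ratio R = 0.15759 × 1.68 = 0.26476.
Required input speed = output speed × R = 350.7 × 0.26476 = 92.85 RPM.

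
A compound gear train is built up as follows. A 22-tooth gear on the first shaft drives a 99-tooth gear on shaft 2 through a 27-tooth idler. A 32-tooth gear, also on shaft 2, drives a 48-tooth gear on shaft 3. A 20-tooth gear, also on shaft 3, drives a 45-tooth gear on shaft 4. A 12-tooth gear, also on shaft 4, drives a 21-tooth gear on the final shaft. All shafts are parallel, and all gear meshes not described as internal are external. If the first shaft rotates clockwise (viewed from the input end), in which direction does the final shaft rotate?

the first shaft → shaft 2: driver → idler → driven is 2 external meshes, 2 reversals → CW.
shaft 2 → shaft 3: external mesh, 1 reversal → CCW.
shaft 3 → shaft 4: external mesh, 1 reversal → CW.
shaft 4 → the final shaft: external mesh, 1 reversal → CCW.
5 reversals in total — an odd number — so the final shaft turns opposite to the first shaft.

counterclockwise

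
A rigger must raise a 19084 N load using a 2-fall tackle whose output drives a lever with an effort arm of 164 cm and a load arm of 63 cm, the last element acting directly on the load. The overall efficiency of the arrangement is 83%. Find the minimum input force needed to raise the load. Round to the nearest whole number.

4416 N

Block-and-tackle MA = number of supporting rope parts = 2.
Lever MA = effort arm / load arm = 164/63 = 2.6032.
Combined ideal MA = 2 × 2.6032 = 5.2063.
Actual MA = 5.2063 × 0.83 = 4.3213.
Effort = load / actual MA = 19084 / 4.3213 = 4416.3 N.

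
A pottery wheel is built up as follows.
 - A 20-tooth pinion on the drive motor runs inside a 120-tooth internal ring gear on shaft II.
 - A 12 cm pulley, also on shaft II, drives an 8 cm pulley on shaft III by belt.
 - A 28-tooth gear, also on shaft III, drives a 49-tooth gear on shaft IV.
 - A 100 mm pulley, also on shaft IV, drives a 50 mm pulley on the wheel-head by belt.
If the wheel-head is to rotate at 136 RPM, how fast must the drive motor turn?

476 RPM

Overall ratio R = 6 × 0.66667 × 1.75 × 0.5 = 3.5.
Required input speed = output speed × R = 136 × 3.5 = 476 RPM.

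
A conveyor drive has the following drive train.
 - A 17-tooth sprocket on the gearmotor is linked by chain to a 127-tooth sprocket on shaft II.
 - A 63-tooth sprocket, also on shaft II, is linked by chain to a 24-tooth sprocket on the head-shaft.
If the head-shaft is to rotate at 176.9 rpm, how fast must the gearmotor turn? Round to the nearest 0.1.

503.4 rpm

Overall ratio R = 7.4706 × 0.38095 = 2.8459.
Required input speed = output speed × R = 176.9 × 2.8459 = 503.45 rpm.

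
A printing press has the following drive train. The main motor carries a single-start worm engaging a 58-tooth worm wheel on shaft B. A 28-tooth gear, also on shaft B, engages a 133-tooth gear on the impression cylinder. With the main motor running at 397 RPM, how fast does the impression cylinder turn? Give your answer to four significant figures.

the main motor → shaft B (worm, 58/1): 397 ÷ 58 = 6.8448 RPM
shaft B → the impression cylinder (gear mesh, 133/28): 6.8448 ÷ 4.75 = 1.441 RPM

1.441 RPM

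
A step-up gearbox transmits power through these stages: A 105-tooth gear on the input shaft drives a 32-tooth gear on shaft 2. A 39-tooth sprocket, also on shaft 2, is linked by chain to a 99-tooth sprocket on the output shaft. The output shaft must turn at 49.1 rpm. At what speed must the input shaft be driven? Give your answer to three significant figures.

38.0 rpm

Overall ratio R = 0.30476 × 2.5385 = 0.77363.
Required input speed = output speed × R = 49.1 × 0.77363 = 37.985 rpm.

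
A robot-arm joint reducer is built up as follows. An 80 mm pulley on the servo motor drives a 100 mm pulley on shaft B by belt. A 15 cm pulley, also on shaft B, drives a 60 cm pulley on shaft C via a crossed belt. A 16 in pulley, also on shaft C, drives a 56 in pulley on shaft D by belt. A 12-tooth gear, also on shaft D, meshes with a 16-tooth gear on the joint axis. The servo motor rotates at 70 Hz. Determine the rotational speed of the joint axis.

Belt: ratio = 100/80 = 1.25, so shaft B turns at 70 / 1.25 = 56 Hz.
Belt: ratio = 60/15 = 4, so shaft C turns at 56 / 4 = 14 Hz.
Belt: ratio = 56/16 = 3.5, so shaft D turns at 14 / 3.5 = 4 Hz.
Gear mesh: ratio = 16/12 = 1.3333, so the joint axis turns at 4 / 1.3333 = 3 Hz.

3 Hz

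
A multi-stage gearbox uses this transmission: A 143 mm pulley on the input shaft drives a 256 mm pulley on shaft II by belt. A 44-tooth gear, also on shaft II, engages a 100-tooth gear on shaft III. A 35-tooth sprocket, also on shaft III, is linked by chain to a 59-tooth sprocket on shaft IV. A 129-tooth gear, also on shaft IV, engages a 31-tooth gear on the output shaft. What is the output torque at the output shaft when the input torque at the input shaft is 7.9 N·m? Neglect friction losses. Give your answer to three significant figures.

After the belt (256/143): 7.9 × 1.7902 = 14.143 N·m
After the gear mesh (100/44): 14.143 × 2.2727 = 32.142 N·m
After the chain (59/35): 32.142 × 1.6857 = 54.183 N·m
After the gear mesh (31/129): 54.183 × 0.24031 = 13.021 N·m

13.0 N·m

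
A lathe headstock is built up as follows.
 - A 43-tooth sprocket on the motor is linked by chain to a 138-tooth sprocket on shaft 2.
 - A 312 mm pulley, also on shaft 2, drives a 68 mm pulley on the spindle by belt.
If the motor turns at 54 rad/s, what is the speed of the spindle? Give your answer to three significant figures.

chain 138/43 = 3.2093 → 54/3.2093 = 16.826 rad/s
belt 68/312 = 0.21795 → 16.826/0.21795 = 77.202 rad/s

77.2 rad/s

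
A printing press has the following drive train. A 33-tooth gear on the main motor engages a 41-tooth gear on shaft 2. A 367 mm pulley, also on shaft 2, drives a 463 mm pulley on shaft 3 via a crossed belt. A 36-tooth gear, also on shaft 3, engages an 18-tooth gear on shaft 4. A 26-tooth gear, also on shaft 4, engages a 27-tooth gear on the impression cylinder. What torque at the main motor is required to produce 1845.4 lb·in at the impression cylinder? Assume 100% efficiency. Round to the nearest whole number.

Overall ratio R = 1.2424 × 1.2616 × 0.5 × 1.0385 = 0.81385.
Input torque = output torque / R = 1845.4 / 0.81385 = 2267.5 lb·in.

2267 lb·in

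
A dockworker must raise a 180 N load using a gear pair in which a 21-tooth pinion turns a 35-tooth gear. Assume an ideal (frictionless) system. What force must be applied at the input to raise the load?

108 N

Gear pair MA = 35/21 = 1.6667.
Effort = load / MA = 180 / 1.6667 = 108 N.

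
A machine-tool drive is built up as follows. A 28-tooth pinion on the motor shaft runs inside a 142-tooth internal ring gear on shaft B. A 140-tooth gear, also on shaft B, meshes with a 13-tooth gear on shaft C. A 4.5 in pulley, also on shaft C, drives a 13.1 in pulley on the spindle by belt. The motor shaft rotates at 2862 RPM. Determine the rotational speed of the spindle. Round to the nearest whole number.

2088 RPM

internal gear 142/28 = 5.0714 → 2862/5.0714 = 564.34 RPM
gear mesh 13/140 = 0.092857 → 564.34/0.092857 = 6077.5 RPM
belt 13.1/4.5 = 2.9111 → 6077.5/2.9111 = 2087.7 RPM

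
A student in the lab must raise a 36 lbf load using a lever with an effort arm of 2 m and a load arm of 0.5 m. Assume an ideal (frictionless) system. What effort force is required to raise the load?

Lever MA = effort arm / load arm = 2/0.5 = 4.
Effort = load / MA = 36 / 4 = 9 lbf.

9 lbf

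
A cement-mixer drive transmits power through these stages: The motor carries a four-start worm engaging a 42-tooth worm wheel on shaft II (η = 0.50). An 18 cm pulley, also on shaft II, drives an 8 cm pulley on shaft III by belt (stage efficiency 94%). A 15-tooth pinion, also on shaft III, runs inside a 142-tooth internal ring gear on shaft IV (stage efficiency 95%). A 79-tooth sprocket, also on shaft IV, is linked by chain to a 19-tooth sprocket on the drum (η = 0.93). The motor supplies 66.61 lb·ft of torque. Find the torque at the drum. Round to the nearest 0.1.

293.9 lb·ft

After the worm (42/4): 66.61 × 10.5 × 0.50 = 349.7 lb·ft
After the belt (8/18): 349.7 × 0.44444 × 0.94 = 146.1 lb·ft
After the internal gear (142/15): 146.1 × 9.4667 × 0.95 = 1313.9 lb·ft
After the chain (19/79): 1313.9 × 0.24051 × 0.93 = 293.88 lb·ft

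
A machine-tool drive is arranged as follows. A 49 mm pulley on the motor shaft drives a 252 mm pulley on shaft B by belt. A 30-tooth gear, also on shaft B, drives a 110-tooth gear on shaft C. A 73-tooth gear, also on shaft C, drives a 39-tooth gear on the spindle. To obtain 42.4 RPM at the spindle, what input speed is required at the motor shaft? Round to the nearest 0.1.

427.2 RPM

Overall ratio R = 5.1429 × 3.6667 × 0.53425 = 10.074.
Required input speed = output speed × R = 42.4 × 10.074 = 427.15 RPM.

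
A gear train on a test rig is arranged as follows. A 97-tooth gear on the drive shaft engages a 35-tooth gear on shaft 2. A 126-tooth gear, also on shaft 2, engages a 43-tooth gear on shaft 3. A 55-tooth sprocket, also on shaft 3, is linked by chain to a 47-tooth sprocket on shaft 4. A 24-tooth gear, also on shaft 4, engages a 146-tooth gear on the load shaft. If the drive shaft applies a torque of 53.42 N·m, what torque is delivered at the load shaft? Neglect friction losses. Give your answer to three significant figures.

gear mesh 35/97 = 0.36082 → τ = 53.42·0.36082 = 19.275 N·m
gear mesh 43/126 = 0.34127 → τ = 19.275·0.34127 = 6.5781 N·m
chain 47/55 = 0.85455 → τ = 6.5781·0.85455 = 5.6213 N·m
gear mesh 146/24 = 6.0833 → τ = 5.6213·6.0833 = 34.196 N·m

34.2 N·m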